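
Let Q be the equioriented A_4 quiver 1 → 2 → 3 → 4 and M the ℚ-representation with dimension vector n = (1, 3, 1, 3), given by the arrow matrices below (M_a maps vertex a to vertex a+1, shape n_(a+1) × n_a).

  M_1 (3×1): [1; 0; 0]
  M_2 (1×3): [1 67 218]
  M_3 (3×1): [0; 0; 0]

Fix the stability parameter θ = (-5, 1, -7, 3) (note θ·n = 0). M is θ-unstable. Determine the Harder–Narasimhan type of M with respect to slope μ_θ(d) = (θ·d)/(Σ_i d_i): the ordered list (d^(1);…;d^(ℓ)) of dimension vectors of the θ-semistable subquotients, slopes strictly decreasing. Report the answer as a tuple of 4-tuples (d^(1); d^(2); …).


Interval decomposition of M: I[1,3], I[2,2]^2, I[4,4]^3.
HN type (ℓ=4): μ^(1)=3; μ^(2)=1; μ^(3)=-3; μ^(4)=-5

((0, 0, 0, 3); (0, 2, 0, 0); (0, 1, 1, 0); (1, 0, 0, 0))


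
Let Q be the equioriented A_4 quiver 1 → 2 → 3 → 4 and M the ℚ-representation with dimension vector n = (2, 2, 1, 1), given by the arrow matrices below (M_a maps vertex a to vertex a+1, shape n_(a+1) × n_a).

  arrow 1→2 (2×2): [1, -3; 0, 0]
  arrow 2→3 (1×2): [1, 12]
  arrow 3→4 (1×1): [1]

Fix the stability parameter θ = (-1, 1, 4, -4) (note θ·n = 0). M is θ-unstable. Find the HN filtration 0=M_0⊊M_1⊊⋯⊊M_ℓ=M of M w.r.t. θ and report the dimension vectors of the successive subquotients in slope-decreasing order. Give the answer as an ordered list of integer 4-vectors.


Barcode: M ≅ I[1,1], I[1,4], I[2,2]. HN layers by μ_θ (3 steps, strictly decreasing):
  μ^(1)=1; μ^(2)=1/3; μ^(3)=-1

((0, 1, 0, 0); (0, 1, 1, 1); (2, 0, 0, 0))


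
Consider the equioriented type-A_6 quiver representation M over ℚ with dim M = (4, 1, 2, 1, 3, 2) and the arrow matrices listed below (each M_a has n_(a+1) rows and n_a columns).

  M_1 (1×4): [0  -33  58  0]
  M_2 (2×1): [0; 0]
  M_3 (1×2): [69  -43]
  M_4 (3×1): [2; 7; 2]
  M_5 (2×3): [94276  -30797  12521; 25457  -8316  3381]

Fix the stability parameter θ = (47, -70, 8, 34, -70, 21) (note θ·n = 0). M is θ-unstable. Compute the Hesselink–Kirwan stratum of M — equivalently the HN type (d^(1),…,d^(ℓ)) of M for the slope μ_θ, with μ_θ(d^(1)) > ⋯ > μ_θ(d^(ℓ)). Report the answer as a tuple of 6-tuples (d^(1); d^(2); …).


Interval decomposition of M: I[1,1]^3, I[1,2], I[3,3], I[3,6], I[5,5], I[5,6].
HN type (ℓ=6): μ^(1)=47; μ^(2)=21; μ^(3)=8; μ^(4)=-28/3; μ^(5)=-23/2; μ^(6)=-70

((3, 0, 0, 0, 0, 0); (0, 0, 0, 0, 0, 2); (0, 0, 1, 0, 0, 0); (0, 0, 1, 1, 1, 0); (1, 1, 0, 0, 0, 0); (0, 0, 0, 0, 2, 0))


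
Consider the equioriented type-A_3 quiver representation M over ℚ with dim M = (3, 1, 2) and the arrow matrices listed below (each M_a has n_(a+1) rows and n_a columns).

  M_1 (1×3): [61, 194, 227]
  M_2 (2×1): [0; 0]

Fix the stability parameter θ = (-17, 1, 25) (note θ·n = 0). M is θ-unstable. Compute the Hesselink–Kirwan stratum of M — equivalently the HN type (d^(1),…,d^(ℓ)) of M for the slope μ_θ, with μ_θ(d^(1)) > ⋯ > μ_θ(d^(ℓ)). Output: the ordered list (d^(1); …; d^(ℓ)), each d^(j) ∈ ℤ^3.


Interval decomposition of M: I[1,1]^2, I[1,2], I[3,3]^2.
HN type (ℓ=3): μ^(1)=25; μ^(2)=1; μ^(3)=-17

((0, 0, 2); (0, 1, 0); (3, 0, 0))


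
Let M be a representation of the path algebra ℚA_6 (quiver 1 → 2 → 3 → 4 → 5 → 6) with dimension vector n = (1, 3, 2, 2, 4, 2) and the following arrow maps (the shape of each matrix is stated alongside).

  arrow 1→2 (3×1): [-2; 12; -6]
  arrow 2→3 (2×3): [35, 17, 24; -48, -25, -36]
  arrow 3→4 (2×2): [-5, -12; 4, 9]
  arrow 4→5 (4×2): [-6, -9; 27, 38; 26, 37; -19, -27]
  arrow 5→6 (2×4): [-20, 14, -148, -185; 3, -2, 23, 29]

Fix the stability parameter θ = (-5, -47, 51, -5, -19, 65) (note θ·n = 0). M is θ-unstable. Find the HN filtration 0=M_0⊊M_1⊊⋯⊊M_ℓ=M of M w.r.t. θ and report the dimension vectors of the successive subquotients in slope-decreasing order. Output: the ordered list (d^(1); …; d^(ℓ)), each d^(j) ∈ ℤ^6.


Interval decomposition of M: I[1,6], I[2,2], I[2,5], I[5,5], I[5,6].
HN type (ℓ=5): μ^(1)=65; μ^(2)=9; μ^(3)=-19; μ^(4)=-26; μ^(5)=-47

((0, 0, 0, 0, 0, 2); (0, 0, 2, 2, 2, 0); (0, 0, 0, 0, 2, 0); (1, 1, 0, 0, 0, 0); (0, 2, 0, 0, 0, 0))


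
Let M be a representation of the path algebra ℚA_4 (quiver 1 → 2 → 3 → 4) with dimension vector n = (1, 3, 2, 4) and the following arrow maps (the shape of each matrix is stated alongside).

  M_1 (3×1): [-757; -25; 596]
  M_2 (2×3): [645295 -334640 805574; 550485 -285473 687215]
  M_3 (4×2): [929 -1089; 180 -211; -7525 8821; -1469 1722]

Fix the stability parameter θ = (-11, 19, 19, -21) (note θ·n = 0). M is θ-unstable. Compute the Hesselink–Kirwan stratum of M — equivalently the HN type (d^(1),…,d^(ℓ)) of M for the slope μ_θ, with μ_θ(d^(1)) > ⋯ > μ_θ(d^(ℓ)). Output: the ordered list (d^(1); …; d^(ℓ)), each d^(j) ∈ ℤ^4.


Via rank(M_{q-1}∘⋯∘M_p): M ≅ I[1,4], I[2,2], I[2,4], I[4,4]^2.
μ_θ-semistable layers: μ^(1)=19; μ^(2)=17/3; μ^(3)=-11; μ^(4)=-21

((0, 1, 0, 0); (0, 2, 2, 2); (1, 0, 0, 0); (0, 0, 0, 2))


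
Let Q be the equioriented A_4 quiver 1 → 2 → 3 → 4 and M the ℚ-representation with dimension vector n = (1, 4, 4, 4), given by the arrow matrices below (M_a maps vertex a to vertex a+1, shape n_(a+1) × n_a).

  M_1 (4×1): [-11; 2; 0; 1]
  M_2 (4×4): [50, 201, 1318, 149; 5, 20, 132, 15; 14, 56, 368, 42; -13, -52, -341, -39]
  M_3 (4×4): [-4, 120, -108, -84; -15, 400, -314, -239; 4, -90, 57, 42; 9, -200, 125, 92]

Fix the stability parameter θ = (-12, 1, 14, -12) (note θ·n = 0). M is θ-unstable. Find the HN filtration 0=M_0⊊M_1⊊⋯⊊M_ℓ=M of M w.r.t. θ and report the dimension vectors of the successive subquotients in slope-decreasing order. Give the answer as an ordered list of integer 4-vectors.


Via rank(M_{q-1}∘⋯∘M_p): M ≅ I[1,4], I[2,2], I[2,3], I[2,4], I[3,4], I[4,4].
μ_θ-semistable layers: μ^(1)=14; μ^(2)=1; μ^(3)=-12

((0, 0, 1, 0); (0, 4, 3, 3); (1, 0, 0, 1))


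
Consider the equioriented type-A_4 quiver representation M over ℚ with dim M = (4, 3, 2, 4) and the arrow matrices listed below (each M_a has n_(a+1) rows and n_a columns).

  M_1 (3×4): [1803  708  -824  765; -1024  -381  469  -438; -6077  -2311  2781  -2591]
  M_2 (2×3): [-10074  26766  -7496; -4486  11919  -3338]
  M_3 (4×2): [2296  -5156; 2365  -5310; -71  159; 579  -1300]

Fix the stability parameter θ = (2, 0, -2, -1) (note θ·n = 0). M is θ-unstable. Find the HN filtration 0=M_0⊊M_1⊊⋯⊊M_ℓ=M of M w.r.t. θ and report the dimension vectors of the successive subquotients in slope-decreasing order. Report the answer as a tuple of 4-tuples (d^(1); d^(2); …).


Interval decomposition of M: I[1,1], I[1,2], I[1,4]^2, I[4,4]^2.
HN type (ℓ=4): μ^(1)=2; μ^(2)=1; μ^(3)=-1/4; μ^(4)=-1

((1, 0, 0, 0); (1, 1, 0, 0); (2, 2, 2, 2); (0, 0, 0, 2))


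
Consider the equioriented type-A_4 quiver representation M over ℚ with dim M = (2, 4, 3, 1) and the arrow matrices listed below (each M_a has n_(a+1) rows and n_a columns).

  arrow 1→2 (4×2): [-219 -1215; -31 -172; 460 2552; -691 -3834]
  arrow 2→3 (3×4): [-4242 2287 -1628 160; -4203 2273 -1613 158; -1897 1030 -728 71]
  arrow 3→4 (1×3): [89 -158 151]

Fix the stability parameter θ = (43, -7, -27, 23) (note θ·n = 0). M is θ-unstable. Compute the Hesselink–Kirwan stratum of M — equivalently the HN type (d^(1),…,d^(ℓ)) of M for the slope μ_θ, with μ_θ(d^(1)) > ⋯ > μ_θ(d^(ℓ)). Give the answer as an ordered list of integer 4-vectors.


Interval decomposition of M: I[1,3], I[1,4], I[2,2], I[2,3].
HN type (ℓ=4): μ^(1)=23; μ^(2)=3; μ^(3)=-7; μ^(4)=-17

((0, 0, 0, 1); (2, 2, 2, 0); (0, 1, 0, 0); (0, 1, 1, 0))


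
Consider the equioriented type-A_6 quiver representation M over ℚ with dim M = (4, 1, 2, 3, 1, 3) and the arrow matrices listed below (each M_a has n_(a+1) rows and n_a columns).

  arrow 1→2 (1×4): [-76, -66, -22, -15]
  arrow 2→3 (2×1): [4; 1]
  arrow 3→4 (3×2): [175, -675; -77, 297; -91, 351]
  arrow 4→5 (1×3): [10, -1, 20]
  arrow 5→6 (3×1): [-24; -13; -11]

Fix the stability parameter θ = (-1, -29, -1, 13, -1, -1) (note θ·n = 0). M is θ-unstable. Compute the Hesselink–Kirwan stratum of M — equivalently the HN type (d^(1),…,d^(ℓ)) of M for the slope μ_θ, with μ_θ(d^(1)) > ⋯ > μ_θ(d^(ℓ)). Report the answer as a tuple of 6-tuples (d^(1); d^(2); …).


Interval decomposition of M: I[1,1]^3, I[1,6], I[3,3], I[4,4]^2, I[6,6]^2.
HN type (ℓ=4): μ^(1)=13; μ^(2)=11/3; μ^(3)=-1; μ^(4)=-15

((0, 0, 0, 2, 0, 0); (0, 0, 0, 1, 1, 1); (3, 0, 2, 0, 0, 2); (1, 1, 0, 0, 0, 0))


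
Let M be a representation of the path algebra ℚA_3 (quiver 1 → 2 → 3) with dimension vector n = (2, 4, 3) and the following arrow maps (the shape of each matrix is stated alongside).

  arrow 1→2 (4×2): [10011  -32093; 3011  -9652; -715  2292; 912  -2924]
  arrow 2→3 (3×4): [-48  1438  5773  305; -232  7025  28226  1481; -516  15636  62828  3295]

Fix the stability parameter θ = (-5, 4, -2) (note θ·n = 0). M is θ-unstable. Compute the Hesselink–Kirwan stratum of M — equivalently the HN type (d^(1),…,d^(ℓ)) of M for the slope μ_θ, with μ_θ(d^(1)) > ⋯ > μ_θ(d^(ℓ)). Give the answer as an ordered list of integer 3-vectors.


Barcode: M ≅ I[1,2], I[1,3], I[2,3]^2. HN layers by μ_θ (3 steps, strictly decreasing):
  μ^(1)=4; μ^(2)=1; μ^(3)=-5

((0, 1, 0); (0, 3, 3); (2, 0, 0))


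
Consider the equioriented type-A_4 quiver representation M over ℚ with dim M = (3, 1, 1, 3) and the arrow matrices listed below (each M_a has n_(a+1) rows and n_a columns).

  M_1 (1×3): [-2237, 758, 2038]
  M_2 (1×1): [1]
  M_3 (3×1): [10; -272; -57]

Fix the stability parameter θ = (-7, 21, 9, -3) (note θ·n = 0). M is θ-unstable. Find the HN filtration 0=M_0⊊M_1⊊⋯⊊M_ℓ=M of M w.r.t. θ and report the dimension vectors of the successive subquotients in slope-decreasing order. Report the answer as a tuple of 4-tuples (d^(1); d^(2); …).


Via rank(M_{q-1}∘⋯∘M_p): M ≅ I[1,1]^2, I[1,4], I[4,4]^2.
μ_θ-semistable layers: μ^(1)=9; μ^(2)=-3; μ^(3)=-7

((0, 1, 1, 1); (0, 0, 0, 2); (3, 0, 0, 0))


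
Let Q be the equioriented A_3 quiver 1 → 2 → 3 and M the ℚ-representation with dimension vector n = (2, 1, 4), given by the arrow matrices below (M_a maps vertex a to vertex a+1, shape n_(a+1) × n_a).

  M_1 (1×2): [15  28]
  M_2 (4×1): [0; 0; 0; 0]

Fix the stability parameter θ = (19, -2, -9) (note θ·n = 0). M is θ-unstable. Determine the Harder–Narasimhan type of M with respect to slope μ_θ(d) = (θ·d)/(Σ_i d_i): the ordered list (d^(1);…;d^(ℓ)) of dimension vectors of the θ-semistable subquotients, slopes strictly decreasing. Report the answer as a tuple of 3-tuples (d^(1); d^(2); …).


Via rank(M_{q-1}∘⋯∘M_p): M ≅ I[1,1], I[1,2], I[3,3]^4.
μ_θ-semistable layers: μ^(1)=19; μ^(2)=17/2; μ^(3)=-9

((1, 0, 0); (1, 1, 0); (0, 0, 4))


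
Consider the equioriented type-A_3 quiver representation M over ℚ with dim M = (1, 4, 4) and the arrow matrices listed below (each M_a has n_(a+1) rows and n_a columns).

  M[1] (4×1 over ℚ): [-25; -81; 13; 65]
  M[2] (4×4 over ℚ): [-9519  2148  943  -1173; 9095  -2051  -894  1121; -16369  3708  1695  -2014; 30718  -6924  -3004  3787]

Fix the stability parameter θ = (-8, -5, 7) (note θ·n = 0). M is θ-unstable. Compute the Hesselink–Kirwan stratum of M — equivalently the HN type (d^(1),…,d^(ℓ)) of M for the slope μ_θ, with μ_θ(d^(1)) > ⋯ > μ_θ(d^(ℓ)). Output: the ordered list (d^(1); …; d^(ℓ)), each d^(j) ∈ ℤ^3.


Interval decomposition of M: I[1,3], I[2,2], I[2,3]^2, I[3,3].
HN type (ℓ=3): μ^(1)=7; μ^(2)=-5; μ^(3)=-8

((0, 0, 4); (0, 4, 0); (1, 0, 0))


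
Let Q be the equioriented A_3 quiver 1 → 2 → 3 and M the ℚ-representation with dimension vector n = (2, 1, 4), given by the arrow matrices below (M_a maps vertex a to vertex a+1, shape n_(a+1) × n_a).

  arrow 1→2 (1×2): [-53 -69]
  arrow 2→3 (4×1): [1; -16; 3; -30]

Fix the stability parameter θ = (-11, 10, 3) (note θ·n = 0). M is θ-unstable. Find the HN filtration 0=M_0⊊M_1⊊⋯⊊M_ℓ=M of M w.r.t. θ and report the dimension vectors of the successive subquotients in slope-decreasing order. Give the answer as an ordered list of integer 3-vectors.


Barcode: M ≅ I[1,1], I[1,3], I[3,3]^3. HN layers by μ_θ (3 steps, strictly decreasing):
  μ^(1)=13/2; μ^(2)=3; μ^(3)=-11

((0, 1, 1); (0, 0, 3); (2, 0, 0))


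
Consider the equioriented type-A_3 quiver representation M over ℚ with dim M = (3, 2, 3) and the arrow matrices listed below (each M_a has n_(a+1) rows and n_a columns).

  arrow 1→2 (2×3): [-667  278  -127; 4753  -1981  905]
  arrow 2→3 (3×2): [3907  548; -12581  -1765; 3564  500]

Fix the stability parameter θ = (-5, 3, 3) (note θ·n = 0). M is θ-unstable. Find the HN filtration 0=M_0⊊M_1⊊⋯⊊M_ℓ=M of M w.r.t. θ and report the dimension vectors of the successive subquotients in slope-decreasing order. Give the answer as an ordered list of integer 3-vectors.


Barcode: M ≅ I[1,1], I[1,3]^2, I[3,3]. HN layers by μ_θ (2 steps, strictly decreasing):
  μ^(1)=3; μ^(2)=-5

((0, 2, 3); (3, 0, 0))


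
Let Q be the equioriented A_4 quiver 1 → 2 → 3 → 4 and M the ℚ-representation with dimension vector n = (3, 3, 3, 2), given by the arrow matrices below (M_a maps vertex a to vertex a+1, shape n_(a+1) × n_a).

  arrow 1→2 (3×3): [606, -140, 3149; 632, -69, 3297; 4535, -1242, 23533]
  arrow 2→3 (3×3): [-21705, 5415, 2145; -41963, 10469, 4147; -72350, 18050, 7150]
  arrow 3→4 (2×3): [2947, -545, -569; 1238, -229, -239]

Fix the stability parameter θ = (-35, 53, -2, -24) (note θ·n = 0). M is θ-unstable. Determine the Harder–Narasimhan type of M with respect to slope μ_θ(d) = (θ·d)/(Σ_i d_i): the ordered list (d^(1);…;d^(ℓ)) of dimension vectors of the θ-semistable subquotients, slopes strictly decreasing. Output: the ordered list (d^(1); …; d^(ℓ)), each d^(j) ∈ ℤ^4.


Barcode: M ≅ I[1,2]^2, I[1,4], I[3,3], I[3,4]. HN layers by μ_θ (5 steps, strictly decreasing):
  μ^(1)=53; μ^(2)=9; μ^(3)=-2; μ^(4)=-13; μ^(5)=-35

((0, 2, 0, 0); (0, 1, 1, 1); (0, 0, 1, 0); (0, 0, 1, 1); (3, 0, 0, 0))


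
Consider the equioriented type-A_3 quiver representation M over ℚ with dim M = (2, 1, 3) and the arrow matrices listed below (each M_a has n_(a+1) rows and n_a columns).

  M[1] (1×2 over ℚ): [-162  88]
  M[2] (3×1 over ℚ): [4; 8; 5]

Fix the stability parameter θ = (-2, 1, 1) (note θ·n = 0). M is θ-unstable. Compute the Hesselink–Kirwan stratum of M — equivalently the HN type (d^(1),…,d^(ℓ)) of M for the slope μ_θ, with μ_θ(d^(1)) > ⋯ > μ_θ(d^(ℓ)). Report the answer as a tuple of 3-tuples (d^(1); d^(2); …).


Via rank(M_{q-1}∘⋯∘M_p): M ≅ I[1,1], I[1,3], I[3,3]^2.
μ_θ-semistable layers: μ^(1)=1; μ^(2)=-2

((0, 1, 3); (2, 0, 0))


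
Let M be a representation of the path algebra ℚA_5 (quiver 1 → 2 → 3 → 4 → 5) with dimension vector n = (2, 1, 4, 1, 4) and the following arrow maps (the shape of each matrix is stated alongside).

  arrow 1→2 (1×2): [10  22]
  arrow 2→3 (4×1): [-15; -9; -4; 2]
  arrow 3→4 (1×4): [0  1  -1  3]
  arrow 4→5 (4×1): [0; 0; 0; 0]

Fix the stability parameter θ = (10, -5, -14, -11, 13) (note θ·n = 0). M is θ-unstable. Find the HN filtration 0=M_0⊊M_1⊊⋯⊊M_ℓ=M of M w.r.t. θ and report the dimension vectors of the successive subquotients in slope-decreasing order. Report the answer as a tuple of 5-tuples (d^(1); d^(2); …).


Barcode: M ≅ I[1,1], I[1,4], I[3,3]^3, I[5,5]^4. HN layers by μ_θ (4 steps, strictly decreasing):
  μ^(1)=13; μ^(2)=10; μ^(3)=-5; μ^(4)=-14

((0, 0, 0, 0, 4); (1, 0, 0, 0, 0); (1, 1, 1, 1, 0); (0, 0, 3, 0, 0))


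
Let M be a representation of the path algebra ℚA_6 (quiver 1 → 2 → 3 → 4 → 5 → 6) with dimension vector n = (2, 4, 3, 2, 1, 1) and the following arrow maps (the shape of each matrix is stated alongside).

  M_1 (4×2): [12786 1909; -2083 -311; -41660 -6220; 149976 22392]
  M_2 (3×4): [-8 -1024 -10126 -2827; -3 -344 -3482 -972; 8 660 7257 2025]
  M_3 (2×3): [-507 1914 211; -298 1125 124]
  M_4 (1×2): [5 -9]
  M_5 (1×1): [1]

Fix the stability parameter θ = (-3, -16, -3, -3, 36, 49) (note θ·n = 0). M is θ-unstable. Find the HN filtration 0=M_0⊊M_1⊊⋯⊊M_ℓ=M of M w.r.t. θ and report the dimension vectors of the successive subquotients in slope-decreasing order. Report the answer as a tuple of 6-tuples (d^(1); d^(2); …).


Barcode: M ≅ I[1,2], I[1,6], I[2,3], I[2,4]. HN layers by μ_θ (5 steps, strictly decreasing):
  μ^(1)=49; μ^(2)=36; μ^(3)=-3; μ^(4)=-19/2; μ^(5)=-16

((0, 0, 0, 0, 0, 1); (0, 0, 0, 0, 1, 0); (0, 0, 3, 2, 0, 0); (2, 2, 0, 0, 0, 0); (0, 2, 0, 0, 0, 0))


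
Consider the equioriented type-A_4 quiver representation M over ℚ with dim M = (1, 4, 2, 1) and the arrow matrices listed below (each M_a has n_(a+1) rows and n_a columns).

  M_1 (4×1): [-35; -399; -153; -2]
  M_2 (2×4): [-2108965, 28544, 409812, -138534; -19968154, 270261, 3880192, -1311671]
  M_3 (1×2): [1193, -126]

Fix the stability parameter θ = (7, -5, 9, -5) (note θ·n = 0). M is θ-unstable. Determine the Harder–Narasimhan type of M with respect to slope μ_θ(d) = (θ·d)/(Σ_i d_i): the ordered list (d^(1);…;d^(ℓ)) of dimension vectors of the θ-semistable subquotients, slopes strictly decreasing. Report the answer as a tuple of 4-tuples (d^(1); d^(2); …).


Via rank(M_{q-1}∘⋯∘M_p): M ≅ I[1,4], I[2,2]^2, I[2,3].
μ_θ-semistable layers: μ^(1)=9; μ^(2)=2; μ^(3)=1; μ^(4)=-5

((0, 0, 1, 0); (0, 0, 1, 1); (1, 1, 0, 0); (0, 3, 0, 0))


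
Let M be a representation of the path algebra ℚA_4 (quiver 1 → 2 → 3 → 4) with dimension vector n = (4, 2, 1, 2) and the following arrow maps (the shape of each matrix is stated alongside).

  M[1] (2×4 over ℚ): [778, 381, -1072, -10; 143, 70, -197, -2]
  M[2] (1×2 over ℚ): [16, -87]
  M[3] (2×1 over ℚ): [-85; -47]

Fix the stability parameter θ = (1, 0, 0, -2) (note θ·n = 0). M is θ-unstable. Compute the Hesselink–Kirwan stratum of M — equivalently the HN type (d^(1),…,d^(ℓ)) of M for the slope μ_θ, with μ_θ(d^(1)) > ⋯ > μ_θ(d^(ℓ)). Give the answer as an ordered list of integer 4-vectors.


Barcode: M ≅ I[1,1]^2, I[1,2], I[1,4], I[4,4]. HN layers by μ_θ (4 steps, strictly decreasing):
  μ^(1)=1; μ^(2)=1/2; μ^(3)=-1/4; μ^(4)=-2

((2, 0, 0, 0); (1, 1, 0, 0); (1, 1, 1, 1); (0, 0, 0, 1))


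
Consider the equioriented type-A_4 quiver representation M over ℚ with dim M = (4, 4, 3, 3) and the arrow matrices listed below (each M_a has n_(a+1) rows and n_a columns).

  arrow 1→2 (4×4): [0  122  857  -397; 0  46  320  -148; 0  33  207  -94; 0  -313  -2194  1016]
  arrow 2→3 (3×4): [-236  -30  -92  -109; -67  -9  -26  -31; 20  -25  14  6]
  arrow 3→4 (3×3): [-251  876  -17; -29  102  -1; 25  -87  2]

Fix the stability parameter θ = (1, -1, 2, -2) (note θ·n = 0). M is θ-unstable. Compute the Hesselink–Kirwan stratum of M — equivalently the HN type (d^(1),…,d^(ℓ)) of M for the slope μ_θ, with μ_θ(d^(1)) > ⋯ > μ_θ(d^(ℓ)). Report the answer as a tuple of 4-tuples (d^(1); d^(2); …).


Via rank(M_{q-1}∘⋯∘M_p): M ≅ I[1,1], I[1,3], I[1,4]^2, I[2,2], I[4,4].
μ_θ-semistable layers: μ^(1)=2; μ^(2)=1; μ^(3)=0; μ^(4)=-1; μ^(5)=-2

((0, 0, 1, 0); (1, 0, 0, 0); (3, 3, 2, 2); (0, 1, 0, 0); (0, 0, 0, 1))


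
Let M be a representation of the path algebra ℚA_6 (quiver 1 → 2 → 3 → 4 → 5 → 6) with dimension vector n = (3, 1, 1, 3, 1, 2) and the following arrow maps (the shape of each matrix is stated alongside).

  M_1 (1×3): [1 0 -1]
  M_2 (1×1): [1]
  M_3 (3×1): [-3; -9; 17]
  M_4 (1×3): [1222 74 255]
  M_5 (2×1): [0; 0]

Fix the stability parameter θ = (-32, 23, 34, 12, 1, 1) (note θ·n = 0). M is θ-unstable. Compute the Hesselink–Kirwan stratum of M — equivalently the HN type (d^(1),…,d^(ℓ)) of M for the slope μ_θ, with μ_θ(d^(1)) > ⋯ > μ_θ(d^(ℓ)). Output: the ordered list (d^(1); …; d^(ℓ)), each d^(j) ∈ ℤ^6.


Via rank(M_{q-1}∘⋯∘M_p): M ≅ I[1,1]^2, I[1,5], I[4,4]^2, I[6,6]^2.
μ_θ-semistable layers: μ^(1)=35/2; μ^(2)=12; μ^(3)=1; μ^(4)=-32

((0, 1, 1, 1, 1, 0); (0, 0, 0, 2, 0, 0); (0, 0, 0, 0, 0, 2); (3, 0, 0, 0, 0, 0))


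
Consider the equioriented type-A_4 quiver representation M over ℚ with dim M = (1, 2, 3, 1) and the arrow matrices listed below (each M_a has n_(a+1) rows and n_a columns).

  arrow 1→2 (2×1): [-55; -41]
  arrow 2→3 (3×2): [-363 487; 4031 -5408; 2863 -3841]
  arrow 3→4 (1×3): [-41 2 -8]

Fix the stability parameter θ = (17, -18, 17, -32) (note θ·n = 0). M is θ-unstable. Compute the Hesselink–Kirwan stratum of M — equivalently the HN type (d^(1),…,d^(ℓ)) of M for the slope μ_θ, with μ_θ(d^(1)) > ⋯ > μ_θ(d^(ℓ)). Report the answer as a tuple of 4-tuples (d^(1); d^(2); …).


Barcode: M ≅ I[1,3], I[2,4], I[3,3]. HN layers by μ_θ (4 steps, strictly decreasing):
  μ^(1)=17; μ^(2)=-1/2; μ^(3)=-15/2; μ^(4)=-18

((0, 0, 2, 0); (1, 1, 0, 0); (0, 0, 1, 1); (0, 1, 0, 0))


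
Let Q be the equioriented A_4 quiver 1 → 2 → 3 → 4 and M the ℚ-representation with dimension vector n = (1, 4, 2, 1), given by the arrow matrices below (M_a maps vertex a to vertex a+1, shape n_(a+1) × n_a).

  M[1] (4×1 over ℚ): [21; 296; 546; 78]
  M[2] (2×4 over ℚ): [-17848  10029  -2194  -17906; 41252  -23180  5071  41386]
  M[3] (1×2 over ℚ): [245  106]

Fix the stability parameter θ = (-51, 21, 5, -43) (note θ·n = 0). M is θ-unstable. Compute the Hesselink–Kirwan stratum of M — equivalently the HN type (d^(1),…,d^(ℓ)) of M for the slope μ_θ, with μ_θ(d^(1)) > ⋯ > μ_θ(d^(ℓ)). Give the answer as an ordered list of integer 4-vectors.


Barcode: M ≅ I[1,4], I[2,2]^2, I[2,3]. HN layers by μ_θ (4 steps, strictly decreasing):
  μ^(1)=21; μ^(2)=13; μ^(3)=-17/3; μ^(4)=-51

((0, 2, 0, 0); (0, 1, 1, 0); (0, 1, 1, 1); (1, 0, 0, 0))


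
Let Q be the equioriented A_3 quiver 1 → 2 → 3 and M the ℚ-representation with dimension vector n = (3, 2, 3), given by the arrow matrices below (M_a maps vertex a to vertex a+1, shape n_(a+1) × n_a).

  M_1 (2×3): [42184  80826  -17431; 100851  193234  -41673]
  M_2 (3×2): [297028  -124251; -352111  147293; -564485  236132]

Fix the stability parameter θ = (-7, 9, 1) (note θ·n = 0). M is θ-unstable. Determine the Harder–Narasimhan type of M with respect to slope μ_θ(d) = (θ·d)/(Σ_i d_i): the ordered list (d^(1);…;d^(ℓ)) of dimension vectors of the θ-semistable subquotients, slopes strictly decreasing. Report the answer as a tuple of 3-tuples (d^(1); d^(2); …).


Interval decomposition of M: I[1,1], I[1,3]^2, I[3,3].
HN type (ℓ=3): μ^(1)=5; μ^(2)=1; μ^(3)=-7

((0, 2, 2); (0, 0, 1); (3, 0, 0))


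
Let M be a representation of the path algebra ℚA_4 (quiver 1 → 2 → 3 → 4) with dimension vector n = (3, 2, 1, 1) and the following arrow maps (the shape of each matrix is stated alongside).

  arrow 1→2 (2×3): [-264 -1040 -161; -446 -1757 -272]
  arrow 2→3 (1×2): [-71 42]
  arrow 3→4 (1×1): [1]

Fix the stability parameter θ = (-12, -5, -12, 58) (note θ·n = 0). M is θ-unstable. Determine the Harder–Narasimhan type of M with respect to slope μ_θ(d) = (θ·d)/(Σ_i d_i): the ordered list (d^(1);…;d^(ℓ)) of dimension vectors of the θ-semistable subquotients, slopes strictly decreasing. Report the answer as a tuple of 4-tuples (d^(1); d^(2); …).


Barcode: M ≅ I[1,1], I[1,2], I[1,4]. HN layers by μ_θ (4 steps, strictly decreasing):
  μ^(1)=58; μ^(2)=-5; μ^(3)=-17/2; μ^(4)=-12

((0, 0, 0, 1); (0, 1, 0, 0); (0, 1, 1, 0); (3, 0, 0, 0))


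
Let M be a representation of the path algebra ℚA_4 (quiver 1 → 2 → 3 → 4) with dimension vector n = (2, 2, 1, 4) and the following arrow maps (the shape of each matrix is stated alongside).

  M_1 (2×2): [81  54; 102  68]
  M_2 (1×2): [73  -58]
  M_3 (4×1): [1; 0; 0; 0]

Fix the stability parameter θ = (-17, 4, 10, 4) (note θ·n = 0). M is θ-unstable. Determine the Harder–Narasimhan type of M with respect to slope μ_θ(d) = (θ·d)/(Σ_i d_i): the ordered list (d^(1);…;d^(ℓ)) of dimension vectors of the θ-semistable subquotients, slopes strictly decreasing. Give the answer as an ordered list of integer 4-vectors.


Barcode: M ≅ I[1,1], I[1,4], I[2,2], I[4,4]^3. HN layers by μ_θ (3 steps, strictly decreasing):
  μ^(1)=7; μ^(2)=4; μ^(3)=-17

((0, 0, 1, 1); (0, 2, 0, 3); (2, 0, 0, 0))


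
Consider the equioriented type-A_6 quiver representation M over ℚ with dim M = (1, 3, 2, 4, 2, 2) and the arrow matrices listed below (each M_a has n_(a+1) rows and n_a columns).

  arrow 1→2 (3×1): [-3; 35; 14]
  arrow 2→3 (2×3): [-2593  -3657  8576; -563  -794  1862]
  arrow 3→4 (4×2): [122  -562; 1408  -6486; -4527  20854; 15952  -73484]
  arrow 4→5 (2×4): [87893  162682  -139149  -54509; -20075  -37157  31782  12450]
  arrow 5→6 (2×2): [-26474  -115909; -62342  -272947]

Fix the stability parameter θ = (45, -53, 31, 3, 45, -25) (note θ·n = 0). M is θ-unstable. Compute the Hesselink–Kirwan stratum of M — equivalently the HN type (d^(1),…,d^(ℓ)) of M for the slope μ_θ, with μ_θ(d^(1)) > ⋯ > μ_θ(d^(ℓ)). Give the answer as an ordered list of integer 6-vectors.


Barcode: M ≅ I[1,4], I[2,2], I[2,6], I[4,4], I[4,5], I[6,6]. HN layers by μ_θ (7 steps, strictly decreasing):
  μ^(1)=45; μ^(2)=17; μ^(3)=27/2; μ^(4)=3; μ^(5)=-4; μ^(6)=-25; μ^(7)=-53

((0, 0, 0, 0, 1, 0); (0, 0, 1, 1, 0, 0); (0, 0, 1, 1, 1, 1); (0, 0, 0, 2, 0, 0); (1, 1, 0, 0, 0, 0); (0, 0, 0, 0, 0, 1); (0, 2, 0, 0, 0, 0))


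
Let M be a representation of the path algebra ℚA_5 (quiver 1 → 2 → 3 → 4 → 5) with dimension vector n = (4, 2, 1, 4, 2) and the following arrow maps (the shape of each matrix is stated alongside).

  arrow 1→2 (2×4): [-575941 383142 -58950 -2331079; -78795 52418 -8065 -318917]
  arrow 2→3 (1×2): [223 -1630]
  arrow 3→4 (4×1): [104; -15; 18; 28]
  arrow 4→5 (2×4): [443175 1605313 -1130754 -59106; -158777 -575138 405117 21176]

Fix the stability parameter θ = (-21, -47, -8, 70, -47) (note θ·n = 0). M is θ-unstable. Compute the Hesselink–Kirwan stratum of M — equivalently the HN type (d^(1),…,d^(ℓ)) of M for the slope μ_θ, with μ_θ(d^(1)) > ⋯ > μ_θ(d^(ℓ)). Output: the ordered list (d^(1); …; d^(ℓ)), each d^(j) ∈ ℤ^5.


Via rank(M_{q-1}∘⋯∘M_p): M ≅ I[1,1]^2, I[1,2], I[1,5], I[4,4]^2, I[4,5].
μ_θ-semistable layers: μ^(1)=70; μ^(2)=23/2; μ^(3)=-8; μ^(4)=-21; μ^(5)=-34

((0, 0, 0, 2, 0); (0, 0, 0, 2, 2); (0, 0, 1, 0, 0); (2, 0, 0, 0, 0); (2, 2, 0, 0, 0))


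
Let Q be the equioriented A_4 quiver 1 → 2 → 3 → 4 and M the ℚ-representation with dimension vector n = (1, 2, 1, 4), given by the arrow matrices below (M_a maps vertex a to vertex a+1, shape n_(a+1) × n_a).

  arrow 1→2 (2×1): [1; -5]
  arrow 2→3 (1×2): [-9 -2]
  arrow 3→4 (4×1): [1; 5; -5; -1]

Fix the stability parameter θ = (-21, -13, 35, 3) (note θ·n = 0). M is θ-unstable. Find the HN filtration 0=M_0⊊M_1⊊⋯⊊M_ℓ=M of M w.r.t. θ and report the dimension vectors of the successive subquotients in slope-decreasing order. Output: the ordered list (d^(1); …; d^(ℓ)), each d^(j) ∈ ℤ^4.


Interval decomposition of M: I[1,4], I[2,2], I[4,4]^3.
HN type (ℓ=4): μ^(1)=19; μ^(2)=3; μ^(3)=-13; μ^(4)=-21

((0, 0, 1, 1); (0, 0, 0, 3); (0, 2, 0, 0); (1, 0, 0, 0))


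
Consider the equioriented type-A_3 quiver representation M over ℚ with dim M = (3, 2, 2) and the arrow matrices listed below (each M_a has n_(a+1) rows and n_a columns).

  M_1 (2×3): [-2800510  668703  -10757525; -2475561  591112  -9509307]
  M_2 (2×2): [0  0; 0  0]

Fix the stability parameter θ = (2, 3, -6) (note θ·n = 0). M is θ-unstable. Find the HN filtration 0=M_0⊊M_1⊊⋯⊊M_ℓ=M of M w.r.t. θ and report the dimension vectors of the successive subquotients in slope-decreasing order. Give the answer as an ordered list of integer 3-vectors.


Interval decomposition of M: I[1,1], I[1,2]^2, I[3,3]^2.
HN type (ℓ=3): μ^(1)=3; μ^(2)=2; μ^(3)=-6

((0, 2, 0); (3, 0, 0); (0, 0, 2))


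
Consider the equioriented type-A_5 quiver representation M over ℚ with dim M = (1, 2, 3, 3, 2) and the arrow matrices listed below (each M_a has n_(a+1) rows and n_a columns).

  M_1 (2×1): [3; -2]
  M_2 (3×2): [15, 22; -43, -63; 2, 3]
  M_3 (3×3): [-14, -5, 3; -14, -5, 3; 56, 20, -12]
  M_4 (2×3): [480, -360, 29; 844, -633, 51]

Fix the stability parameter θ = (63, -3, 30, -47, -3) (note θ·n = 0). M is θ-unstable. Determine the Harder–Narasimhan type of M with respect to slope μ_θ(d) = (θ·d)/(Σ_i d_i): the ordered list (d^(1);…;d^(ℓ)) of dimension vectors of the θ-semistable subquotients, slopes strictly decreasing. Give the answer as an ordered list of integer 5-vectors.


Via rank(M_{q-1}∘⋯∘M_p): M ≅ I[1,5], I[2,3], I[3,3], I[4,4], I[4,5].
μ_θ-semistable layers: μ^(1)=30; μ^(2)=8; μ^(3)=-3; μ^(4)=-47

((0, 0, 2, 0, 0); (1, 1, 1, 1, 1); (0, 1, 0, 0, 1); (0, 0, 0, 2, 0))


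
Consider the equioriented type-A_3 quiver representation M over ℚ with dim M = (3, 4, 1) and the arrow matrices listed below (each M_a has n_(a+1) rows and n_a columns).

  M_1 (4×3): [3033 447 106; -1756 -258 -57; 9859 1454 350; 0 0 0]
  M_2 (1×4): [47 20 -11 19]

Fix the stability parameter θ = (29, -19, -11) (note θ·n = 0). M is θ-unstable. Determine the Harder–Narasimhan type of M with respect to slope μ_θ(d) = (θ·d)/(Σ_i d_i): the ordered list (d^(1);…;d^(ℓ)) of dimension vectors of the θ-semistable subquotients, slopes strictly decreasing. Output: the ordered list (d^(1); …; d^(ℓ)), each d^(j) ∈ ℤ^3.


Barcode: M ≅ I[1,2]^2, I[1,3], I[2,2]. HN layers by μ_θ (3 steps, strictly decreasing):
  μ^(1)=5; μ^(2)=-1/3; μ^(3)=-19

((2, 2, 0); (1, 1, 1); (0, 1, 0))


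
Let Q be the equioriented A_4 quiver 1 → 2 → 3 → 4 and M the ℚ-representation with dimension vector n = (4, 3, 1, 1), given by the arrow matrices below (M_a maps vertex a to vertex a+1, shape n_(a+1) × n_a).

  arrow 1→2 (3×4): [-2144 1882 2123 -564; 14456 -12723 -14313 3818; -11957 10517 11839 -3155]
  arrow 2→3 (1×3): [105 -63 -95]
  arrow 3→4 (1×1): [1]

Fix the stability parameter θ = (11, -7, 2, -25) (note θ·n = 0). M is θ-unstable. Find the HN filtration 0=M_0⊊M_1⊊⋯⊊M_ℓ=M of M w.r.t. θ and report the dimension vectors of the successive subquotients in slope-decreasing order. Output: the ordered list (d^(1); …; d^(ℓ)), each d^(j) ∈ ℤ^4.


Via rank(M_{q-1}∘⋯∘M_p): M ≅ I[1,1], I[1,2]^2, I[1,4].
μ_θ-semistable layers: μ^(1)=11; μ^(2)=2; μ^(3)=-19/4

((1, 0, 0, 0); (2, 2, 0, 0); (1, 1, 1, 1))


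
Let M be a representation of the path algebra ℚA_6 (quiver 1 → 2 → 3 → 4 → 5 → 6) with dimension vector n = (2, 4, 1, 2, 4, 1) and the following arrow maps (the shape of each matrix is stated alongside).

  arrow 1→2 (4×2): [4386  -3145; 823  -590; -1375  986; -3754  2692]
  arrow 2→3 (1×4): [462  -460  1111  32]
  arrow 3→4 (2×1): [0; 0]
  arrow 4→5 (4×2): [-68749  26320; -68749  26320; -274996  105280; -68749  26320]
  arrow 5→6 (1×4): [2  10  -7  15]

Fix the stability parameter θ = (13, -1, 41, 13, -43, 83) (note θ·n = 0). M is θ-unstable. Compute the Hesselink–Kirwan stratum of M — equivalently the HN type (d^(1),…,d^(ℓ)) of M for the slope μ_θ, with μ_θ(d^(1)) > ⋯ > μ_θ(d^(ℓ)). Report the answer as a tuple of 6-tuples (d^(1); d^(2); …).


Via rank(M_{q-1}∘⋯∘M_p): M ≅ I[1,2], I[1,3], I[2,2]^2, I[4,4], I[4,6], I[5,5]^3.
μ_θ-semistable layers: μ^(1)=83; μ^(2)=41; μ^(3)=13; μ^(4)=6; μ^(5)=-1; μ^(6)=-15; μ^(7)=-43

((0, 0, 0, 0, 0, 1); (0, 0, 1, 0, 0, 0); (0, 0, 0, 1, 0, 0); (2, 2, 0, 0, 0, 0); (0, 2, 0, 0, 0, 0); (0, 0, 0, 1, 1, 0); (0, 0, 0, 0, 3, 0))


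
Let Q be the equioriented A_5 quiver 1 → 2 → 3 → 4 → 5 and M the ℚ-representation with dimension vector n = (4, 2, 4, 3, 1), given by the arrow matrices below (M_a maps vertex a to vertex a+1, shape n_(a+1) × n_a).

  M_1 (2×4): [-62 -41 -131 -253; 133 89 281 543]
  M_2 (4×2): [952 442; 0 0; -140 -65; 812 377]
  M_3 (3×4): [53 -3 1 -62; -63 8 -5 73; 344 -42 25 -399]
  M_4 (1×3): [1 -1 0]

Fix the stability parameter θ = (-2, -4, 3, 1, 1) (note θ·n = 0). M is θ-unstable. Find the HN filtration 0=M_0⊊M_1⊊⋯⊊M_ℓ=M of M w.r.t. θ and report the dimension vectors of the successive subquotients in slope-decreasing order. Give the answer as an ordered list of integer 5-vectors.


Barcode: M ≅ I[1,1]^2, I[1,2], I[1,5], I[3,3], I[3,4]^2. HN layers by μ_θ (5 steps, strictly decreasing):
  μ^(1)=3; μ^(2)=2; μ^(3)=5/3; μ^(4)=-2; μ^(5)=-3

((0, 0, 1, 0, 0); (0, 0, 2, 2, 0); (0, 0, 1, 1, 1); (2, 0, 0, 0, 0); (2, 2, 0, 0, 0))


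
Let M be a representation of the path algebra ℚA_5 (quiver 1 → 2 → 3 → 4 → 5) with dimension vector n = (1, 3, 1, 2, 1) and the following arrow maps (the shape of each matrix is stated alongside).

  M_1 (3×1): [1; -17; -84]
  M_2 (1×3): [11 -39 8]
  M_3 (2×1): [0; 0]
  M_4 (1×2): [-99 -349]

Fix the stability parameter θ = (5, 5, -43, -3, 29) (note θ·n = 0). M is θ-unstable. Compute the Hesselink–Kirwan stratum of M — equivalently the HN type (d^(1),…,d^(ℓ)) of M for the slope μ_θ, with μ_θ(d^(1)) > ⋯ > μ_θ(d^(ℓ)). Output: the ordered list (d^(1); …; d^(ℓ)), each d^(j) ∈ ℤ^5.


Via rank(M_{q-1}∘⋯∘M_p): M ≅ I[1,3], I[2,2]^2, I[4,4], I[4,5].
μ_θ-semistable layers: μ^(1)=29; μ^(2)=5; μ^(3)=-3; μ^(4)=-11

((0, 0, 0, 0, 1); (0, 2, 0, 0, 0); (0, 0, 0, 2, 0); (1, 1, 1, 0, 0))


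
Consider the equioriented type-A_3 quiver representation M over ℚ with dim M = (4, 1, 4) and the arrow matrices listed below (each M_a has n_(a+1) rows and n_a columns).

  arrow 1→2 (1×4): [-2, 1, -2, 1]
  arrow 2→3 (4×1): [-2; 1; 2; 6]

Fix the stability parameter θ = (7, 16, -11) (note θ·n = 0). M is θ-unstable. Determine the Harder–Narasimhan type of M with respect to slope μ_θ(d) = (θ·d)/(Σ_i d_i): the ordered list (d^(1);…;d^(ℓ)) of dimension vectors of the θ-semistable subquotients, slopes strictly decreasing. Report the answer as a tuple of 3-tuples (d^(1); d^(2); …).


Interval decomposition of M: I[1,1]^3, I[1,3], I[3,3]^3.
HN type (ℓ=3): μ^(1)=7; μ^(2)=4; μ^(3)=-11

((3, 0, 0); (1, 1, 1); (0, 0, 3))


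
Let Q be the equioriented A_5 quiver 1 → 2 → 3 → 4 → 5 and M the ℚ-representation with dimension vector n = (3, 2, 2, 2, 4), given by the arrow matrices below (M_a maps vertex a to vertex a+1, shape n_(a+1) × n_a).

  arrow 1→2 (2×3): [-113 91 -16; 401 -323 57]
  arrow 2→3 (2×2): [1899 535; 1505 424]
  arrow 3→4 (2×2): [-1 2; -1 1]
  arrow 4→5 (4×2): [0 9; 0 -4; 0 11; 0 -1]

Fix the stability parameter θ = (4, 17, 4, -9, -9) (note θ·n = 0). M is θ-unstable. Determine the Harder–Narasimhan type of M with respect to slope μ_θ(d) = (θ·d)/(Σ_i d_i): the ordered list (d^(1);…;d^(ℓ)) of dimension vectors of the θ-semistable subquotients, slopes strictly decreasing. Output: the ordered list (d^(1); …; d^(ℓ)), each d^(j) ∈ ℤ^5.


Interval decomposition of M: I[1,1], I[1,4], I[1,5], I[5,5]^3.
HN type (ℓ=3): μ^(1)=4; μ^(2)=7/5; μ^(3)=-9

((2, 1, 1, 1, 0); (1, 1, 1, 1, 1); (0, 0, 0, 0, 3))


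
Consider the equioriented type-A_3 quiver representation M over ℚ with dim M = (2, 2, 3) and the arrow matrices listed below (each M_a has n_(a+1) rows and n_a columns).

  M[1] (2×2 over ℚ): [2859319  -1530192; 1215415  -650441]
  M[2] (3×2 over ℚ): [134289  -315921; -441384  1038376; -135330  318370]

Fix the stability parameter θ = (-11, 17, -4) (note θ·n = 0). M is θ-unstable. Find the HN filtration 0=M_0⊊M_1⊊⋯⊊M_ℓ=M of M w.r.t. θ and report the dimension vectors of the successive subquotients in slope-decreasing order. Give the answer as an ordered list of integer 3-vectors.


Interval decomposition of M: I[1,2], I[1,3], I[3,3]^2.
HN type (ℓ=4): μ^(1)=17; μ^(2)=13/2; μ^(3)=-4; μ^(4)=-11

((0, 1, 0); (0, 1, 1); (0, 0, 2); (2, 0, 0))


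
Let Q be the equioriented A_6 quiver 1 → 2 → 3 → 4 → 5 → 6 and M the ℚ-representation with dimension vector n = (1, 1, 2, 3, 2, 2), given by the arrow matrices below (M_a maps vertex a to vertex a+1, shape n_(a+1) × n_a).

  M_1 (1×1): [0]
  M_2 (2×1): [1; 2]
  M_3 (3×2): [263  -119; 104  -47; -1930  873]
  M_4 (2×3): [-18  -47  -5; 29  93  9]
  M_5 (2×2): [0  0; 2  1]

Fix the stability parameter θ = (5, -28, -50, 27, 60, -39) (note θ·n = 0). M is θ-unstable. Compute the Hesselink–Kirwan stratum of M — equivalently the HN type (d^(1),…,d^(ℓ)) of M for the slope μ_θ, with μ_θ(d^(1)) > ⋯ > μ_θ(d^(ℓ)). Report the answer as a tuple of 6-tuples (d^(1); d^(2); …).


Via rank(M_{q-1}∘⋯∘M_p): M ≅ I[1,1], I[2,6], I[3,5], I[4,4], I[6,6].
μ_θ-semistable layers: μ^(1)=60; μ^(2)=27; μ^(3)=16; μ^(4)=5; μ^(5)=-39; μ^(6)=-50

((0, 0, 0, 0, 1, 0); (0, 0, 0, 2, 0, 0); (0, 0, 0, 1, 1, 1); (1, 0, 0, 0, 0, 0); (0, 1, 1, 0, 0, 1); (0, 0, 1, 0, 0, 0))


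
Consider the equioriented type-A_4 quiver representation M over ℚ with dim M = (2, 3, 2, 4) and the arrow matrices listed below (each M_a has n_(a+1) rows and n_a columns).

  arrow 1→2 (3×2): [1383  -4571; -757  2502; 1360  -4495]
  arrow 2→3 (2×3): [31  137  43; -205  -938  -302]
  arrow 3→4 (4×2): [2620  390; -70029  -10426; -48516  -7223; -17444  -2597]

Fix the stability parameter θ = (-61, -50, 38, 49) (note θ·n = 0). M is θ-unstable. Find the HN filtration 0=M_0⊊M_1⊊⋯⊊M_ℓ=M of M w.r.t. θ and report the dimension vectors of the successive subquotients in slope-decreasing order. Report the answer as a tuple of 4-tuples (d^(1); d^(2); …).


Barcode: M ≅ I[1,4]^2, I[2,2], I[4,4]^2. HN layers by μ_θ (4 steps, strictly decreasing):
  μ^(1)=49; μ^(2)=38; μ^(3)=-50; μ^(4)=-61

((0, 0, 0, 4); (0, 0, 2, 0); (0, 3, 0, 0); (2, 0, 0, 0))


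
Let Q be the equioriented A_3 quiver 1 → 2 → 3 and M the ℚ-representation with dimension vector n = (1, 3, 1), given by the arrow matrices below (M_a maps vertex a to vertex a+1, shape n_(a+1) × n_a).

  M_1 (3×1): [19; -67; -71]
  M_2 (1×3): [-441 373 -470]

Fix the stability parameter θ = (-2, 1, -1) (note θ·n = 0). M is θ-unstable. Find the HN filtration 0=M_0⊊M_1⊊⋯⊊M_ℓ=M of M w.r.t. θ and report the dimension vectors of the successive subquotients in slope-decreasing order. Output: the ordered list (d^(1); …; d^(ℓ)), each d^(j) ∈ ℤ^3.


Interval decomposition of M: I[1,2], I[2,2], I[2,3].
HN type (ℓ=3): μ^(1)=1; μ^(2)=0; μ^(3)=-2

((0, 2, 0); (0, 1, 1); (1, 0, 0))


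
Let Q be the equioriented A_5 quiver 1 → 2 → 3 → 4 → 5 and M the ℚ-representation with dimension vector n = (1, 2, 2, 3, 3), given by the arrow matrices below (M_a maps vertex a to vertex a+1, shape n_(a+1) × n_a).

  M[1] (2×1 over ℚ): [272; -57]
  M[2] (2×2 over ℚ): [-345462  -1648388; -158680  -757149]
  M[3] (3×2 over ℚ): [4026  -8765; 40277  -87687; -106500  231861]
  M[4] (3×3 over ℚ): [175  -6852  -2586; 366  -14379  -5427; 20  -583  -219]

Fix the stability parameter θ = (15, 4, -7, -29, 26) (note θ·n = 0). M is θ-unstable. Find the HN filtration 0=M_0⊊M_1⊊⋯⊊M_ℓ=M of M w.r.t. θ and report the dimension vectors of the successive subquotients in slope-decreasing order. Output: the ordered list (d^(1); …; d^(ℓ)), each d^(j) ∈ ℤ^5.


Interval decomposition of M: I[1,5], I[2,5], I[4,4], I[5,5].
HN type (ℓ=4): μ^(1)=26; μ^(2)=-17/4; μ^(3)=-32/3; μ^(4)=-29

((0, 0, 0, 0, 3); (1, 1, 1, 1, 0); (0, 1, 1, 1, 0); (0, 0, 0, 1, 0))


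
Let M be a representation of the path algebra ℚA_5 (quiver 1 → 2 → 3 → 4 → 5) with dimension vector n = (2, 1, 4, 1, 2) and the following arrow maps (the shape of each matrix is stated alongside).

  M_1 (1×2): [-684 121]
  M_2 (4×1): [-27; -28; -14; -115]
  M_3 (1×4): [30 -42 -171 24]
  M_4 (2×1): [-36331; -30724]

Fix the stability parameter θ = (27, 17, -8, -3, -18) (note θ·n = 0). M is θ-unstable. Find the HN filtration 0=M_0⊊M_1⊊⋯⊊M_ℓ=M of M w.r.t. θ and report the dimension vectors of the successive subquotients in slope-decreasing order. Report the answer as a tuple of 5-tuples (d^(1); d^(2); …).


Barcode: M ≅ I[1,1], I[1,3], I[3,3]^2, I[3,5], I[5,5]. HN layers by μ_θ (5 steps, strictly decreasing):
  μ^(1)=27; μ^(2)=12; μ^(3)=-8; μ^(4)=-29/3; μ^(5)=-18

((1, 0, 0, 0, 0); (1, 1, 1, 0, 0); (0, 0, 2, 0, 0); (0, 0, 1, 1, 1); (0, 0, 0, 0, 1))
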